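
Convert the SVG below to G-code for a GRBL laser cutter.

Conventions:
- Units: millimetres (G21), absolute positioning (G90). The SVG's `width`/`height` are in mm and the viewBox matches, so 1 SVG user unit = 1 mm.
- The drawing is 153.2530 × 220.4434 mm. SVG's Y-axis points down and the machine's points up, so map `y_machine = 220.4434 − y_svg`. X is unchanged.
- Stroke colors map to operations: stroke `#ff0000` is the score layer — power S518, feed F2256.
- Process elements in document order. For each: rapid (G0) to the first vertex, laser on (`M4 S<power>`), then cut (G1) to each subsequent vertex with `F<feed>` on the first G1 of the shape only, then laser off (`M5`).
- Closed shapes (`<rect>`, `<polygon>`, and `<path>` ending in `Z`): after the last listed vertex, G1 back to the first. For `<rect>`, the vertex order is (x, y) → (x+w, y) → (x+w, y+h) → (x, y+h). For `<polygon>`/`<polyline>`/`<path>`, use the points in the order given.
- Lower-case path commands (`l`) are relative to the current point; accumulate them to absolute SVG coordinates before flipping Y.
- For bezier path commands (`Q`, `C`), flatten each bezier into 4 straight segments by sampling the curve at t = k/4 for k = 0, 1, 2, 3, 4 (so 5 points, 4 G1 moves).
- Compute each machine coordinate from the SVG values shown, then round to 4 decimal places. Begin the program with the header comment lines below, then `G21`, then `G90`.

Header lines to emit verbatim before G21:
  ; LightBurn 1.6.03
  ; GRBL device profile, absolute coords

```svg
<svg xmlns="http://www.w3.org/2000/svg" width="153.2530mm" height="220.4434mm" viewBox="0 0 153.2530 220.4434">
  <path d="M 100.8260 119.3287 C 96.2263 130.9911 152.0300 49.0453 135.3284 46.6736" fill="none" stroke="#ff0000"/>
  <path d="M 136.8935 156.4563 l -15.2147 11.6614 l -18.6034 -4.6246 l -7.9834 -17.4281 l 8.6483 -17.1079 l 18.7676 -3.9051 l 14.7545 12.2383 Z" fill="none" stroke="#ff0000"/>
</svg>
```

1 u = 1 mm; y_m = 220.4434 − y.

[1] `<path>` cubic bezier, #ff0000→score S518 F2256: (100.8260,101.1147) → (106.6252,107.2135) → (122.6154,132.1795) → (136.3366,159.7769) → (135.3284,173.7698)

[2] `<path>` regular polygon, #ff0000→score S518 F2256: (136.8935,63.9871) → (121.6788,52.3257) → (103.0754,56.9503) → (95.0920,74.3784) → (103.7403,91.4863) → (122.5079,95.3914) → (137.2624,83.1531) → (136.8935,63.9871) (closed)

; LightBurn 1.6.03
; GRBL device profile, absolute coords
G21
G90
G0 X100.8260 Y101.1147
M4 S518
G1 X106.6252 Y107.2135 F2256
G1 X122.6154 Y132.1795
G1 X136.3366 Y159.7769
G1 X135.3284 Y173.7698
M5
G0 X136.8935 Y63.9871
M4 S518
G1 X121.6788 Y52.3257 F2256
G1 X103.0754 Y56.9503
G1 X95.0920 Y74.3784
G1 X103.7403 Y91.4863
G1 X122.5079 Y95.3914
G1 X137.2624 Y83.1531
G1 X136.8935 Y63.9871
M5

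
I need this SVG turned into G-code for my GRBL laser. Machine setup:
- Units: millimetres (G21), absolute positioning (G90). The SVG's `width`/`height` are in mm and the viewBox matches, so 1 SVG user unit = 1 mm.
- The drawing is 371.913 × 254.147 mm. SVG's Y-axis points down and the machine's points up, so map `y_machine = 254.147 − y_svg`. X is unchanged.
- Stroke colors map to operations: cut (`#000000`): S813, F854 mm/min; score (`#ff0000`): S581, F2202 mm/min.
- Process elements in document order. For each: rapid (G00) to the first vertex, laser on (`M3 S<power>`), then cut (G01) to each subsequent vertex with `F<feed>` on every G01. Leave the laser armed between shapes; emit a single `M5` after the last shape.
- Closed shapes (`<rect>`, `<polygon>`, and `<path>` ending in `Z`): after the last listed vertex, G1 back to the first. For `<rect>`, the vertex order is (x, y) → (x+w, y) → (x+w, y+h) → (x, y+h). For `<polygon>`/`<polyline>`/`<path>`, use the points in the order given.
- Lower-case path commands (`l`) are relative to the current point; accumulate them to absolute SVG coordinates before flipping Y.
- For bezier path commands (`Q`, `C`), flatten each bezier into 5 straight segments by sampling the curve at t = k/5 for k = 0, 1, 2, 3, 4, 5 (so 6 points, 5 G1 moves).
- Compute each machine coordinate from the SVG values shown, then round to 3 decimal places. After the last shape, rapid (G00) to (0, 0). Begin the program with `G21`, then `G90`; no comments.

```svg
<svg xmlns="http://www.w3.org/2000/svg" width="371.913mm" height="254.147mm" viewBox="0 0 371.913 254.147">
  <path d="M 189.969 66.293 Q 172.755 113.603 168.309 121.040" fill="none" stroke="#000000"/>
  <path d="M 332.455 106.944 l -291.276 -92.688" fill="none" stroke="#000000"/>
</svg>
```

viewBox `0 0 371.913 254.147` with mm width/height → 1 unit = 1 mm. Flip: y_m = 254.147 − y_svg.

**Shape 1** — `<path>` quadratic bezier, stroke `#000000` → cut (S813, F854). Control points (SVG): P0=(189.969,66.293), P1=(172.755,113.603), P2=(168.309,121.040); sampled at t=k/5. Machine vertices: (189.969,187.854) → (183.594,170.525) → (178.241,156.386) → (173.909,145.436) → (170.598,137.677) → (168.309,133.107). Open path.

**Shape 2** — `<path>` line segment, stroke `#000000` → cut (S813, F854). Machine vertices: (332.455,147.203) → (41.179,239.891). Open path.

G21
G90
G00 X189.969 Y187.854
M3 S813
G01 X183.594 Y170.525 F854
G01 X178.241 Y156.386 F854
G01 X173.909 Y145.436 F854
G01 X170.598 Y137.677 F854
G01 X168.309 Y133.107 F854
G00 X332.455 Y147.203
M3 S813
G01 X41.179 Y239.891 F854
M5
G00 X0.000 Y0.000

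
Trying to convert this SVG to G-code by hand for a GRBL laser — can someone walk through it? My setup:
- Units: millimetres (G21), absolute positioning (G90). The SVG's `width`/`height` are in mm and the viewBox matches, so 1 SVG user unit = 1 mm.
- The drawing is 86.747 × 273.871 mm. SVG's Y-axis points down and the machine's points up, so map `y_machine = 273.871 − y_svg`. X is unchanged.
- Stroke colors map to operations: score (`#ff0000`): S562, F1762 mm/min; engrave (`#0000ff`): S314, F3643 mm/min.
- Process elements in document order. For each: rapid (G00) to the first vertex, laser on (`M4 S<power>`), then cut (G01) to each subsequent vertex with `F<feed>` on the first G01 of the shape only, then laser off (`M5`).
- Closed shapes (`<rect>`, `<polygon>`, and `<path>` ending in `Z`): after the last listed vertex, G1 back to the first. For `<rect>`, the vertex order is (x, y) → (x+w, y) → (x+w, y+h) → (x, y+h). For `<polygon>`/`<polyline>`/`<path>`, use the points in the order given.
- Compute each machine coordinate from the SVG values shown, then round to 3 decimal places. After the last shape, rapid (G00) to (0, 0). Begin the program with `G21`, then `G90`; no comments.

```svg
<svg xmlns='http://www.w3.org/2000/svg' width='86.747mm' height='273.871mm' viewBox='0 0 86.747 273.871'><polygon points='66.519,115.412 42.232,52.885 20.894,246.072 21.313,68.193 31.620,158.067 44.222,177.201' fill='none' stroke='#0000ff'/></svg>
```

viewBox `0 0 86.747 273.871` with mm width/height → 1 unit = 1 mm. Flip: y_m = 273.871 − y_svg.

**Shape 1** — `<polygon>` closed polygon, stroke `#0000ff` → engrave (S314, F3643). Machine vertices: (66.519,158.459) → (42.232,220.986) → (20.894,27.799) → (21.313,205.678) → (31.620,115.804) → (44.222,96.670) → (66.519,158.459). Closed: final G1 returns to the first vertex.

G21
G90
G00 X66.519 Y158.459
M4 S314
G01 X42.232 Y220.986 F3643
G01 X20.894 Y27.799
G01 X21.313 Y205.678
G01 X31.620 Y115.804
G01 X44.222 Y96.670
G01 X66.519 Y158.459
M5
G00 X0.000 Y0.000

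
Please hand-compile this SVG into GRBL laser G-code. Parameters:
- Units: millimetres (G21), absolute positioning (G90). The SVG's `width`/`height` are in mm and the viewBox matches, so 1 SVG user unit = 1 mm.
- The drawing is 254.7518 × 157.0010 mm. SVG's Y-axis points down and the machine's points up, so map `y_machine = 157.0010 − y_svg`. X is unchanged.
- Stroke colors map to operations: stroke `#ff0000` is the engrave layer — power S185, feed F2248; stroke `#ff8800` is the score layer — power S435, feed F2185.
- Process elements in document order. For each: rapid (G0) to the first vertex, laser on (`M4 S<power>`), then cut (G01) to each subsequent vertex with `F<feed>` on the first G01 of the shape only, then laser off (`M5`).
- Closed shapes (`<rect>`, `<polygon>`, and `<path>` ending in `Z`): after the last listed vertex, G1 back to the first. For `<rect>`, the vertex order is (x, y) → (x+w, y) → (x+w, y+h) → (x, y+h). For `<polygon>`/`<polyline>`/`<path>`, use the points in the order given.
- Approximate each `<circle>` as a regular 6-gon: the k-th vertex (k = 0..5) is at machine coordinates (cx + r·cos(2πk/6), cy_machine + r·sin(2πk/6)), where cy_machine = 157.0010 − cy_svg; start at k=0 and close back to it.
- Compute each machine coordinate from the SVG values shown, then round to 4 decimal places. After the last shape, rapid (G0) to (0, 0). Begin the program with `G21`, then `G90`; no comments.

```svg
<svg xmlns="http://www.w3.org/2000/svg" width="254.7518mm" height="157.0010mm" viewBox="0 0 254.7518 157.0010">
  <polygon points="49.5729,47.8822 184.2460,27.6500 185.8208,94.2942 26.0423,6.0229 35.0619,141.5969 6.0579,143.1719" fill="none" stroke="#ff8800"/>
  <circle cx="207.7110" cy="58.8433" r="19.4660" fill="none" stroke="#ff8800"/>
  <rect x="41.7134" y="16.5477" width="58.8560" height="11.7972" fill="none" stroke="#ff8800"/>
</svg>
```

G21
G90
G0 X49.5729 Y109.1188
M4 S435
G01 X184.2460 Y129.3510 F2185
G01 X185.8208 Y62.7068
G01 X26.0423 Y150.9781
G01 X35.0619 Y15.4041
G01 X6.0579 Y13.8291
G01 X49.5729 Y109.1188
M5
G0 X227.1770 Y98.1577
M4 S435
G01 X217.4440 Y115.0158 F2185
G01 X197.9780 Y115.0158
G01 X188.2450 Y98.1577
G01 X197.9780 Y81.2996
G01 X217.4440 Y81.2996
G01 X227.1770 Y98.1577
M5
G0 X41.7134 Y140.4533
M4 S435
G01 X100.5694 Y140.4533 F2185
G01 X100.5694 Y128.6561
G01 X41.7134 Y128.6561
G01 X41.7134 Y140.4533
M5
G0 X0.0000 Y0.0000

1 u = 1 mm; y_m = 157.0010 − y.

[1] `<polygon>` closed polygon, #ff8800→score S435 F2185: (49.5729,109.1188) → (184.2460,129.3510) → (185.8208,62.7068) → (26.0423,150.9781) → (35.0619,15.4041) → (6.0579,13.8291) → (49.5729,109.1188) (closed)

[2] `<circle>` circle, #ff8800→score S435 F2185: (227.1770,98.1577) → (217.4440,115.0158) → (197.9780,115.0158) → (188.2450,98.1577) → (197.9780,81.2996) → (217.4440,81.2996) → (227.1770,98.1577) (closed)

[3] `<rect>` rectangle, #ff8800→score S435 F2185: (41.7134,140.4533) → (100.5694,140.4533) → (100.5694,128.6561) → (41.7134,128.6561) → (41.7134,140.4533) (closed)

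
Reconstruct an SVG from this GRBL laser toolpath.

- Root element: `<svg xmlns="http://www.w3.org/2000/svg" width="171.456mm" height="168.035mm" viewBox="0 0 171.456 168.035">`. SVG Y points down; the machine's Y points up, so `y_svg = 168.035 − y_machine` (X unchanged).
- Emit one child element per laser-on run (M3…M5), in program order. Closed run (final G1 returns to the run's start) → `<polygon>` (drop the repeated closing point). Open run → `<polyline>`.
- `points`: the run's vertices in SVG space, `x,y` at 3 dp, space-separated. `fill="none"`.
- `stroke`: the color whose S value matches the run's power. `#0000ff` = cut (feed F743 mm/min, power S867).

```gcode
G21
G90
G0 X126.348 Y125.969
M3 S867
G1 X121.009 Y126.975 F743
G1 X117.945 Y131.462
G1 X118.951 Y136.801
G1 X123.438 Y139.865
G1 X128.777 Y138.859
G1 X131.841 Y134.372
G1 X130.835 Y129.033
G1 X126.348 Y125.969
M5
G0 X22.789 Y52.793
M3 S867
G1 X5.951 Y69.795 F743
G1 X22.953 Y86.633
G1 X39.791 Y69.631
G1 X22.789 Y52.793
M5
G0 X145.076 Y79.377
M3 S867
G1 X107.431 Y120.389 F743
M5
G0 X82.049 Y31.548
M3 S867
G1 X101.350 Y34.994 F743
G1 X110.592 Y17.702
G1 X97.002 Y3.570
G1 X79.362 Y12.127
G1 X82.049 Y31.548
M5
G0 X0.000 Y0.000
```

<svg xmlns="http://www.w3.org/2000/svg" width="171.456mm" height="168.035mm" viewBox="0 0 171.456 168.035">
  <polygon points="126.348,42.066 121.009,41.060 117.945,36.573 118.951,31.234 123.438,28.170 128.777,29.176 131.841,33.663 130.835,39.002" fill="none" stroke="#0000ff"/>
  <polygon points="22.789,115.242 5.951,98.240 22.953,81.402 39.791,98.404" fill="none" stroke="#0000ff"/>
  <polyline points="145.076,88.658 107.431,47.646" fill="none" stroke="#0000ff"/>
  <polygon points="82.049,136.487 101.350,133.041 110.592,150.333 97.002,164.465 79.362,155.908" fill="none" stroke="#0000ff"/>
</svg>

y_svg = 168.035 − y_m. Every run uses S867, so all elements get stroke `#0000ff` (cut).

[1] closed run; points: 126.348,42.066 121.009,41.060 117.945,36.573 118.951,31.234 123.438,28.170 128.777,29.176 131.841,33.663 130.835,39.002

[2] closed run; points: 22.789,115.242 5.951,98.240 22.953,81.402 39.791,98.404

[3] open run; points: 145.076,88.658 107.431,47.646

[4] closed run; points: 82.049,136.487 101.350,133.041 110.592,150.333 97.002,164.465 79.362,155.908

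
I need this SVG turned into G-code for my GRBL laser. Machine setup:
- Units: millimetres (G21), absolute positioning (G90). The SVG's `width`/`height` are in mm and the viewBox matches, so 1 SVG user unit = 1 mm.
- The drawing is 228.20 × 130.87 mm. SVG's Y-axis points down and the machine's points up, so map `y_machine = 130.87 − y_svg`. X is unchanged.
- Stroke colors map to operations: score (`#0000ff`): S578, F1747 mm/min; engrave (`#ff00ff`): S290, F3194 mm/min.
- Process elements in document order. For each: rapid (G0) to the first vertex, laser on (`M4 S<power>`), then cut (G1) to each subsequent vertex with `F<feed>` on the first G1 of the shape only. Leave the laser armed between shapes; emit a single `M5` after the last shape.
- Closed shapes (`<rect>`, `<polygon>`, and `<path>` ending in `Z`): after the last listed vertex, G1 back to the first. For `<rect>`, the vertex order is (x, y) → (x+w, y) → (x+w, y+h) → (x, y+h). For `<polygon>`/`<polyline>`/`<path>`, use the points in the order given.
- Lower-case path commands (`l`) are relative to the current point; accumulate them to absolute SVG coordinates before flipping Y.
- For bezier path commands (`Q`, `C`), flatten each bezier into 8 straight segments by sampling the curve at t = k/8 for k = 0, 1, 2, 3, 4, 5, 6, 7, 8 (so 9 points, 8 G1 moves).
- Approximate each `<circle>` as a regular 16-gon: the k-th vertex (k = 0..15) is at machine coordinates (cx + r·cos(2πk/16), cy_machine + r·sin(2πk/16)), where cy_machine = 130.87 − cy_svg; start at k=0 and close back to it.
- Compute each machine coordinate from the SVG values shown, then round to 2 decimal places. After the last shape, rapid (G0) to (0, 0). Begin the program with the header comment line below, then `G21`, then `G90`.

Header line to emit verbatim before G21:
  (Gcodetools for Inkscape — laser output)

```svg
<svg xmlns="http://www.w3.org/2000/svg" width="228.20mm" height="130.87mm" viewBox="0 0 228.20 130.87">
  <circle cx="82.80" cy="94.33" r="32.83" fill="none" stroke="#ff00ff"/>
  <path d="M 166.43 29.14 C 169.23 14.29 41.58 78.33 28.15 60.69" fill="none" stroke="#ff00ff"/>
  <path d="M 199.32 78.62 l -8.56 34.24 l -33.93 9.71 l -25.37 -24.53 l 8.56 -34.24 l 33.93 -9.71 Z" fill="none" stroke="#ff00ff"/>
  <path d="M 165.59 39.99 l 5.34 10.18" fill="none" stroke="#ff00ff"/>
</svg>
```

Since the viewBox matches the mm dimensions, user units are millimetres directly. The only transform is the Y-flip y_m = 130.87 − y_svg.

Shape 1 is a circle drawn with `<circle>`. Its stroke #ff00ff means engrave at S290, F3194. After flipping Y the toolpath is (115.63,36.54) → (113.13,49.10) → (106.01,59.75) → (95.36,66.87) → (82.80,69.37) → (70.24,66.87) → (59.59,59.75) → (52.47,49.10) → (49.97,36.54) → (52.47,23.98) → (59.59,13.33) → (70.24,6.21) → (82.80,3.71) → (95.36,6.21) → (106.01,13.33) → (113.13,23.98) → (115.63,36.54), returning to the start.

Shape 2 is a cubic bezier drawn with `<path>`. Its stroke #ff00ff means engrave at S290, F3194. After flipping Y the toolpath is (166.43,101.73) → (161.84,103.91) → (147.89,100.58) → (127.45,93.62) → (103.38,84.91) → (78.54,76.33) → (55.82,69.76) → (38.06,67.08) → (28.15,70.18).

Shape 3 is a regular polygon drawn with `<path>`. Its stroke #ff00ff means engrave at S290, F3194. After flipping Y the toolpath is (199.32,52.25) → (190.76,18.01) → (156.83,8.30) → (131.46,32.83) → (140.02,67.07) → (173.95,76.78) → (199.32,52.25), returning to the start.

Shape 4 is a line segment drawn with `<path>`. Its stroke #ff00ff means engrave at S290, F3194. After flipping Y the toolpath is (165.59,90.88) → (170.93,80.70).

(Gcodetools for Inkscape — laser output)
G21
G90
G0 X115.63 Y36.54
M4 S290
G1 X113.13 Y49.10 F3194
G1 X106.01 Y59.75
G1 X95.36 Y66.87
G1 X82.80 Y69.37
G1 X70.24 Y66.87
G1 X59.59 Y59.75
G1 X52.47 Y49.10
G1 X49.97 Y36.54
G1 X52.47 Y23.98
G1 X59.59 Y13.33
G1 X70.24 Y6.21
G1 X82.80 Y3.71
G1 X95.36 Y6.21
G1 X106.01 Y13.33
G1 X113.13 Y23.98
G1 X115.63 Y36.54
G0 X166.43 Y101.73
M4 S290
G1 X161.84 Y103.91 F3194
G1 X147.89 Y100.58
G1 X127.45 Y93.62
G1 X103.38 Y84.91
G1 X78.54 Y76.33
G1 X55.82 Y69.76
G1 X38.06 Y67.08
G1 X28.15 Y70.18
G0 X199.32 Y52.25
M4 S290
G1 X190.76 Y18.01 F3194
G1 X156.83 Y8.30
G1 X131.46 Y32.83
G1 X140.02 Y67.07
G1 X173.95 Y76.78
G1 X199.32 Y52.25
G0 X165.59 Y90.88
M4 S290
G1 X170.93 Y80.70 F3194
M5
G0 X0.00 Y0.00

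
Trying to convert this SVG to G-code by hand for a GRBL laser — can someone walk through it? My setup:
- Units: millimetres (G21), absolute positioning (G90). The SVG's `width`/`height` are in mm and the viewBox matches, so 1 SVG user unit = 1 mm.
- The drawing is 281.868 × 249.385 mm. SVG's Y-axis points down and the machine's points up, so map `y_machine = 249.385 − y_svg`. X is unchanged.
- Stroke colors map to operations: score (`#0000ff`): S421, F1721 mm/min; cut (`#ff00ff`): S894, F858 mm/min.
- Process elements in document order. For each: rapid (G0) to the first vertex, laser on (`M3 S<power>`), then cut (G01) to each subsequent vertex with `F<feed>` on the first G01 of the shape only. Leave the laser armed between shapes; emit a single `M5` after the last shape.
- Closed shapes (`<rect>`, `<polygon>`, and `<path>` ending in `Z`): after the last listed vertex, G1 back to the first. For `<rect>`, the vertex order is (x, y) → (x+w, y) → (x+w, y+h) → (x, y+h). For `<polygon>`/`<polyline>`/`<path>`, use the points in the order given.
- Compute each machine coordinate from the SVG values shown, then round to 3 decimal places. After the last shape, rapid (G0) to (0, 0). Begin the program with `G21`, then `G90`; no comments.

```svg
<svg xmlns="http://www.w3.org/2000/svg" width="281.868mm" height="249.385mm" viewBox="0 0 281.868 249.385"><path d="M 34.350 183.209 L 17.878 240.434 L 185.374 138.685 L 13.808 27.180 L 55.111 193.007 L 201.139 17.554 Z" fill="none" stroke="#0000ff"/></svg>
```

G21
G90
G0 X34.350 Y66.176
M3 S421
G01 X17.878 Y8.951 F1721
G01 X185.374 Y110.700
G01 X13.808 Y222.205
G01 X55.111 Y56.378
G01 X201.139 Y231.831
G01 X34.350 Y66.176
M5
G0 X0.000 Y0.000

Since the viewBox matches the mm dimensions, user units are millimetres directly. The only transform is the Y-flip y_m = 249.385 − y_svg.

Shape 1 is a closed polygon drawn with `<path>`. Its stroke #0000ff means score at S421, F1721. After flipping Y the toolpath is (34.350,66.176) → (17.878,8.951) → (185.374,110.700) → (13.808,222.205) → (55.111,56.378) → (201.139,231.831) → (34.350,66.176), returning to the start.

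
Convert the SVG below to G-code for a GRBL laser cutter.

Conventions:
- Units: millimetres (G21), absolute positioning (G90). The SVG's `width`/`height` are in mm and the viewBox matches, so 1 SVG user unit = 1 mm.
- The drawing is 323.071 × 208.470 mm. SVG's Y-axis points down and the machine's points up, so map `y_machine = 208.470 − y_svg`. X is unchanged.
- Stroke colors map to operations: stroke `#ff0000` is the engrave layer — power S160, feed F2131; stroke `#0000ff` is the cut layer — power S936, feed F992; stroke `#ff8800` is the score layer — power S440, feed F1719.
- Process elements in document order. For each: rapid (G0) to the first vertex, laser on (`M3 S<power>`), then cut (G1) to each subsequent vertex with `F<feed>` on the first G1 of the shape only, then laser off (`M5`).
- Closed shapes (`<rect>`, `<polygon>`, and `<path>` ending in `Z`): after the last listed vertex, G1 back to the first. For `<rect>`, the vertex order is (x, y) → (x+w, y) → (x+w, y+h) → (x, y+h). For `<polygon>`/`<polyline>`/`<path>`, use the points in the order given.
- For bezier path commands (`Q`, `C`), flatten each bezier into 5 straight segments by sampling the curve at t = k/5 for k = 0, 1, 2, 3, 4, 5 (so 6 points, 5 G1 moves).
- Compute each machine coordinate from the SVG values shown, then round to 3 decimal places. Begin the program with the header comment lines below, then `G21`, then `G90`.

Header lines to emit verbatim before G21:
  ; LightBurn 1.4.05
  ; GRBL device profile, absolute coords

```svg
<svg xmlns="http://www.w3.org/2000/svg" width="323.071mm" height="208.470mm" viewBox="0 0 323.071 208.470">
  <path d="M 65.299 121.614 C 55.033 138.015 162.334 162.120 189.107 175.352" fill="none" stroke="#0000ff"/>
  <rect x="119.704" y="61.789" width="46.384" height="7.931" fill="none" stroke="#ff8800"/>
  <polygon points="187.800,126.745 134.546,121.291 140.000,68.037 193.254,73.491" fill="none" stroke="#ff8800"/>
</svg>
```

viewBox `0 0 323.071 208.470` with mm width/height → 1 unit = 1 mm. Flip: y_m = 208.470 − y_svg.

**Shape 1** — `<path>` cubic bezier, stroke `#0000ff` → cut (S936, F992). Control points (SVG): P0=(65.299,121.614), P1=(55.033,138.015), P2=(162.334,162.120), P3=(189.107,175.352); sampled at t=k/5. Machine vertices: (65.299,86.856) → (71.663,76.240) → (96.734,64.666) → (131.004,53.027) → (164.965,42.213) → (189.107,33.118). Open path.

**Shape 2** — `<rect>` rectangle, stroke `#ff8800` → score (S440, F1719). Machine vertices: (119.704,146.681) → (166.088,146.681) → (166.088,138.750) → (119.704,138.750) → (119.704,146.681). Closed: final G1 returns to the first vertex.

**Shape 3** — `<polygon>` regular polygon, stroke `#ff8800` → score (S440, F1719). Machine vertices: (187.800,81.725) → (134.546,87.179) → (140.000,140.433) → (193.254,134.979) → (187.800,81.725). Closed: final G1 returns to the first vertex.

; LightBurn 1.4.05
; GRBL device profile, absolute coords
G21
G90
G0 X65.299 Y86.856
M3 S936
G1 X71.663 Y76.240 F992
G1 X96.734 Y64.666
G1 X131.004 Y53.027
G1 X164.965 Y42.213
G1 X189.107 Y33.118
M5
G0 X119.704 Y146.681
M3 S440
G1 X166.088 Y146.681 F1719
G1 X166.088 Y138.750
G1 X119.704 Y138.750
G1 X119.704 Y146.681
M5
G0 X187.800 Y81.725
M3 S440
G1 X134.546 Y87.179 F1719
G1 X140.000 Y140.433
G1 X193.254 Y134.979
G1 X187.800 Y81.725
M5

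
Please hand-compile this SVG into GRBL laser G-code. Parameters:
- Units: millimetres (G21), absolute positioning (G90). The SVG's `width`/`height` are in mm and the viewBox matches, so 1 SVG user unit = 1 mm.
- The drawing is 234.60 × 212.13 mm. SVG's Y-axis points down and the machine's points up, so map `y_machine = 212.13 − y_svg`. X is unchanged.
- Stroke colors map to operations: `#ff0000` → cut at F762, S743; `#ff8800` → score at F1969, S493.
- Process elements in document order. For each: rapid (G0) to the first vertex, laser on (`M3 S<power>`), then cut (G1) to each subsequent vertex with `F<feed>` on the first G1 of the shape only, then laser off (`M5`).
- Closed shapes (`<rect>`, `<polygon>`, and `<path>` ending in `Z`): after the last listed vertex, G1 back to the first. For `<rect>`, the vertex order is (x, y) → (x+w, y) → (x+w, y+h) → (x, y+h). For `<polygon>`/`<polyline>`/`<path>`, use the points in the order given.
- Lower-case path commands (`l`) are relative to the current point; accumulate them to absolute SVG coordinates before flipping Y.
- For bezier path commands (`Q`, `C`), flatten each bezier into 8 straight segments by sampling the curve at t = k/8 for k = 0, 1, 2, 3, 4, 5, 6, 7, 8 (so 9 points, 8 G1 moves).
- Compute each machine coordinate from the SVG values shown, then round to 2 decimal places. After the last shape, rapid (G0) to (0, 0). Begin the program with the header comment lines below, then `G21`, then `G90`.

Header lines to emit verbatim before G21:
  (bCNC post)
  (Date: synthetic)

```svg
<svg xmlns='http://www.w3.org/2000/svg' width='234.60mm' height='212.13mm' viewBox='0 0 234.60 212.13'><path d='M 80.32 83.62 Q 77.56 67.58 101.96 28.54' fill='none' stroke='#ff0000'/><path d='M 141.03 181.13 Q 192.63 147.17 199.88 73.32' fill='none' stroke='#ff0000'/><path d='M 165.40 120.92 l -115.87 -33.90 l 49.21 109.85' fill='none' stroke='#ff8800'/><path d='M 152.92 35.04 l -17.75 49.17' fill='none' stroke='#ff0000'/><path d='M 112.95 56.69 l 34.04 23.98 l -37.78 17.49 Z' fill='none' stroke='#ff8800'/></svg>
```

viewBox `0 0 234.60 212.13` with mm width/height → 1 unit = 1 mm. Flip: y_m = 212.13 − y_svg.

**Shape 1** — `<path>` quadratic bezier, stroke `#ff0000` → cut (S743, F762). Control points (SVG): P0=(80.32,83.62), P1=(77.56,67.58), P2=(101.96,28.54); sampled at t=k/8. Machine vertices: (80.32,128.51) → (80.05,132.88) → (80.64,137.97) → (82.07,143.77) → (84.35,150.30) → (87.48,157.54) → (91.46,165.51) → (96.28,174.19) → (101.96,183.59). Open path.

**Shape 2** — `<path>` quadratic bezier, stroke `#ff0000` → cut (S743, F762). Control points (SVG): P0=(141.03,181.13), P1=(192.63,147.17), P2=(199.88,73.32); sampled at t=k/8. Machine vertices: (141.03,31.00) → (153.24,40.11) → (164.06,50.47) → (173.49,62.08) → (181.54,74.93) → (188.21,89.03) → (193.48,104.38) → (197.37,120.97) → (199.88,138.81). Open path.

**Shape 3** — `<path>` open polyline, stroke `#ff8800` → score (S493, F1969). Machine vertices: (165.40,91.21) → (49.53,125.11) → (98.74,15.26). Open path.

**Shape 4** — `<path>` line segment, stroke `#ff0000` → cut (S743, F762). Machine vertices: (152.92,177.09) → (135.17,127.92). Open path.

**Shape 5** — `<path>` regular polygon, stroke `#ff8800` → score (S493, F1969). Machine vertices: (112.95,155.44) → (146.99,131.46) → (109.21,113.97) → (112.95,155.44). Closed: final G1 returns to the first vertex.

(bCNC post)
(Date: synthetic)
G21
G90
G0 X80.32 Y128.51
M3 S743
G1 X80.05 Y132.88 F762
G1 X80.64 Y137.97
G1 X82.07 Y143.77
G1 X84.35 Y150.30
G1 X87.48 Y157.54
G1 X91.46 Y165.51
G1 X96.28 Y174.19
G1 X101.96 Y183.59
M5
G0 X141.03 Y31.00
M3 S743
G1 X153.24 Y40.11 F762
G1 X164.06 Y50.47
G1 X173.49 Y62.08
G1 X181.54 Y74.93
G1 X188.21 Y89.03
G1 X193.48 Y104.38
G1 X197.37 Y120.97
G1 X199.88 Y138.81
M5
G0 X165.40 Y91.21
M3 S493
G1 X49.53 Y125.11 F1969
G1 X98.74 Y15.26
M5
G0 X152.92 Y177.09
M3 S743
G1 X135.17 Y127.92 F762
M5
G0 X112.95 Y155.44
M3 S493
G1 X146.99 Y131.46 F1969
G1 X109.21 Y113.97
G1 X112.95 Y155.44
M5
G0 X0.00 Y0.00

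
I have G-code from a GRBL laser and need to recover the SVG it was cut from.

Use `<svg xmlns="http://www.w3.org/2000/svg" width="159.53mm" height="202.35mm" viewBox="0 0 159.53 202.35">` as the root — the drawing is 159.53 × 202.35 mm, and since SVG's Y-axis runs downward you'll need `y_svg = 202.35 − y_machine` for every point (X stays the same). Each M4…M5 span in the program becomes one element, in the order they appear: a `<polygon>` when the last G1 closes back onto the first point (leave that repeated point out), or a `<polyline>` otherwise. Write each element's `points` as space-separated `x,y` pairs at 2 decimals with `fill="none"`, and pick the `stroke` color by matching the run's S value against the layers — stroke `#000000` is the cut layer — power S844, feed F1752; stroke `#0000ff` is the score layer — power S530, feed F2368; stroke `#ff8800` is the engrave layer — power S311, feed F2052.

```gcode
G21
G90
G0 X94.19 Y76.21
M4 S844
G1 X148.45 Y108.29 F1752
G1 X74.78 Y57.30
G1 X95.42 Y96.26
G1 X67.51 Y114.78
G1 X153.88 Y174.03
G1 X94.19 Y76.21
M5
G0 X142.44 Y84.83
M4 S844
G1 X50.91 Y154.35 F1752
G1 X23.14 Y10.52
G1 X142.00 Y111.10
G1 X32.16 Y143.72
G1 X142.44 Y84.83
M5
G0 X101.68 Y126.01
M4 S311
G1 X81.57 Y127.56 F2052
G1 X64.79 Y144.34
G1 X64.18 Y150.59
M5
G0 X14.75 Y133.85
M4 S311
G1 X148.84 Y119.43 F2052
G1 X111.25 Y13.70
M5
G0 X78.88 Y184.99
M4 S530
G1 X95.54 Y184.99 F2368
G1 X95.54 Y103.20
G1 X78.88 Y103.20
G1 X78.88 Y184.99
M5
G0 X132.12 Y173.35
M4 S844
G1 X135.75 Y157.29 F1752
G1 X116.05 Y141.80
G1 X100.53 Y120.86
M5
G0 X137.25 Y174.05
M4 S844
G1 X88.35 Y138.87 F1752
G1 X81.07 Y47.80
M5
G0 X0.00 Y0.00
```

Each laser-on run becomes one SVG element. Flip Y back into SVG space with y_svg = 202.35 − y_machine.

Run 1: the run's S844 means `#000000` (cut). The run returns to its start, so emit a `<polygon>` with points (Y-flipped): 94.19,126.14 148.45,94.06 74.78,145.05 95.42,106.09 67.51,87.57 153.88,28.32.

Run 2: the run's S844 means `#000000` (cut). The run returns to its start, so emit a `<polygon>` with points (Y-flipped): 142.44,117.52 50.91,48.00 23.14,191.83 142.00,91.25 32.16,58.63.

Run 3: power S311 maps to stroke `#ff8800` (engrave). The run is open, so emit a `<polyline>` with points (Y-flipped): 101.68,76.34 81.57,74.79 64.79,58.01 64.18,51.76.

Run 4: S311 ⇒ engrave layer `#ff8800`. The run is open, so emit a `<polyline>` with points (Y-flipped): 14.75,68.50 148.84,82.92 111.25,188.65.

Run 5: S530 ⇒ score layer `#0000ff`. The run returns to its start, so emit a `<polygon>` with points (Y-flipped): 78.88,17.36 95.54,17.36 95.54,99.15 78.88,99.15.

Run 6: the run's S844 means `#000000` (cut). The run is open, so emit a `<polyline>` with points (Y-flipped): 132.12,29.00 135.75,45.06 116.05,60.55 100.53,81.49.

Run 7: the run's S844 means `#000000` (cut). The run is open, so emit a `<polyline>` with points (Y-flipped): 137.25,28.30 88.35,63.48 81.07,154.55.

<svg xmlns="http://www.w3.org/2000/svg" width="159.53mm" height="202.35mm" viewBox="0 0 159.53 202.35">
  <polygon points="94.19,126.14 148.45,94.06 74.78,145.05 95.42,106.09 67.51,87.57 153.88,28.32" fill="none" stroke="#000000"/>
  <polygon points="142.44,117.52 50.91,48.00 23.14,191.83 142.00,91.25 32.16,58.63" fill="none" stroke="#000000"/>
  <polyline points="101.68,76.34 81.57,74.79 64.79,58.01 64.18,51.76" fill="none" stroke="#ff8800"/>
  <polyline points="14.75,68.50 148.84,82.92 111.25,188.65" fill="none" stroke="#ff8800"/>
  <polygon points="78.88,17.36 95.54,17.36 95.54,99.15 78.88,99.15" fill="none" stroke="#0000ff"/>
  <polyline points="132.12,29.00 135.75,45.06 116.05,60.55 100.53,81.49" fill="none" stroke="#000000"/>
  <polyline points="137.25,28.30 88.35,63.48 81.07,154.55" fill="none" stroke="#000000"/>
</svg>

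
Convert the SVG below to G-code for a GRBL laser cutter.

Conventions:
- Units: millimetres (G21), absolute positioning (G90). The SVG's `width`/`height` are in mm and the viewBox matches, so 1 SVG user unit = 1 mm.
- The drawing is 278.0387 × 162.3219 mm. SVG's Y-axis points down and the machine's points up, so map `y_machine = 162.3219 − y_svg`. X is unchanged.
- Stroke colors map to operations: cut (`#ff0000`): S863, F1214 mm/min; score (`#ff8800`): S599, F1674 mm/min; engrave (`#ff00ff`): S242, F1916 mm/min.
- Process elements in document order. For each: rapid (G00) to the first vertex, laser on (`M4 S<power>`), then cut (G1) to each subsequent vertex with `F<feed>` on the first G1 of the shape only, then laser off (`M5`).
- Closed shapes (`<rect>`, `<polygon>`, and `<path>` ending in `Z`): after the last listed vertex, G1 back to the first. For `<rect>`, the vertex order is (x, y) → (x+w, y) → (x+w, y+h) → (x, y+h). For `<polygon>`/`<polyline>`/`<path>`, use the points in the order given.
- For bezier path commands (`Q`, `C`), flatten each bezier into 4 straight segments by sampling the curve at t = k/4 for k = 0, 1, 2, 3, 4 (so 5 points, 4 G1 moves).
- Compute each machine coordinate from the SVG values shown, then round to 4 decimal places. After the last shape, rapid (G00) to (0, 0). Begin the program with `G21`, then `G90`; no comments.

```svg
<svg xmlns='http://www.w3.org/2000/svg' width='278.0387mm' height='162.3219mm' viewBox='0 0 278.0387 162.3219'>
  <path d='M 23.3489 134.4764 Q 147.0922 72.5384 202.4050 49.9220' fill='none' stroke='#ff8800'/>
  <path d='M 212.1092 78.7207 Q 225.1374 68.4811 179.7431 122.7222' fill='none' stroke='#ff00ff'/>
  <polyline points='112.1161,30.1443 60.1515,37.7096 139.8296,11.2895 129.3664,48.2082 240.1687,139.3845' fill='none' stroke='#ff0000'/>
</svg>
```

G21
G90
G00 X23.3489 Y27.8455
M4 S599
G1 X80.9436 Y56.3569 F1674
G1 X129.9846 Y79.9531
G1 X170.4717 Y98.6341
G1 X202.4050 Y112.3999
M5
G00 X212.1092 Y83.6012
M4 S242
G1 X214.9719 Y84.6910 F1916
G1 X210.5318 Y77.7206
G1 X198.7888 Y62.6902
G1 X179.7431 Y39.5997
M5
G00 X112.1161 Y132.1776
M4 S863
G1 X60.1515 Y124.6123 F1214
G1 X139.8296 Y151.0324
G1 X129.3664 Y114.1137
G1 X240.1687 Y22.9374
M5
G00 X0.0000 Y0.0000

1 u = 1 mm; y_m = 162.3219 − y.

[1] `<path>` quadratic bezier, #ff8800→score S599 F1674: (23.3489,27.8455) → (80.9436,56.3569) → (129.9846,79.9531) → (170.4717,98.6341) → (202.4050,112.3999)

[2] `<path>` quadratic bezier, #ff00ff→engrave S242 F1916: (212.1092,83.6012) → (214.9719,84.6910) → (210.5318,77.7206) → (198.7888,62.6902) → (179.7431,39.5997)

[3] `<polyline>` open polyline, #ff0000→cut S863 F1214: (112.1161,132.1776) → (60.1515,124.6123) → (139.8296,151.0324) → (129.3664,114.1137) → (240.1687,22.9374)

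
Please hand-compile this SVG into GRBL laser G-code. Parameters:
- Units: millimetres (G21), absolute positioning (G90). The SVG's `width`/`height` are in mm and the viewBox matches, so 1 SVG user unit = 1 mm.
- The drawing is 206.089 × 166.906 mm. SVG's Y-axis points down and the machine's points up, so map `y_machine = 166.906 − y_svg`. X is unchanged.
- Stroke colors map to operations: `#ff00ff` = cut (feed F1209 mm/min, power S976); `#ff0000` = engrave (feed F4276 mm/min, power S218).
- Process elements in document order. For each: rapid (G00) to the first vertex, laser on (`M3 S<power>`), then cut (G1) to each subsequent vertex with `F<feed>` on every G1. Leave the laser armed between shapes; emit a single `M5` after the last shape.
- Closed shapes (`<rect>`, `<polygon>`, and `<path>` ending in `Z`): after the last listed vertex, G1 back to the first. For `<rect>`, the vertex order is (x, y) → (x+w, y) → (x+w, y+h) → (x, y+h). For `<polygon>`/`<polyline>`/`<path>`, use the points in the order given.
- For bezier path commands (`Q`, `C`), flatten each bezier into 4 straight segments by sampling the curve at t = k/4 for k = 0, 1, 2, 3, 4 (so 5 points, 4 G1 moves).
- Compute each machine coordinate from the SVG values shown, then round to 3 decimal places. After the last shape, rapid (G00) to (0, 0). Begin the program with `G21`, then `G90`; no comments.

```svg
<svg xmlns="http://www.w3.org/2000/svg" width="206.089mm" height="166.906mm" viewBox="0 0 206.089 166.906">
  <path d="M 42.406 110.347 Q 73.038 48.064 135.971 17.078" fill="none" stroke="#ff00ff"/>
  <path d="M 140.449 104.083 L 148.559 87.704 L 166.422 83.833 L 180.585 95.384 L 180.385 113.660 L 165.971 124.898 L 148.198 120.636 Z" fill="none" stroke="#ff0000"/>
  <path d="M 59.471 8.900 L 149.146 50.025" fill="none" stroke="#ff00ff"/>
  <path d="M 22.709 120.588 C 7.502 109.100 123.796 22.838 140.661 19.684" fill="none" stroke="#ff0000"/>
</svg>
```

1 u = 1 mm; y_m = 166.906 − y.

[1] `<path>` quadratic bezier, #ff00ff→cut S976 F1209: (42.406,56.559) → (59.741,85.744) → (81.113,111.018) → (106.523,132.379) → (135.971,149.828)

[2] `<path>` regular polygon, #ff0000→engrave S218 F4276: (140.449,62.823) → (148.559,79.202) → (166.422,83.073) → (180.585,71.522) → (180.385,53.246) → (165.971,42.008) → (148.198,46.270) → (140.449,62.823) (closed)

[3] `<path>` line segment, #ff00ff→cut S976 F1209: (59.471,158.006) → (149.146,116.881)

[4] `<path>` cubic bezier, #ff0000→engrave S218 F4276: (22.709,46.318) → (32.352,66.487) → (69.658,99.895) → (112.978,131.741) → (140.661,147.222)

G21
G90
G00 X42.406 Y56.559
M3 S976
G1 X59.741 Y85.744 F1209
G1 X81.113 Y111.018 F1209
G1 X106.523 Y132.379 F1209
G1 X135.971 Y149.828 F1209
G00 X140.449 Y62.823
M3 S218
G1 X148.559 Y79.202 F4276
G1 X166.422 Y83.073 F4276
G1 X180.585 Y71.522 F4276
G1 X180.385 Y53.246 F4276
G1 X165.971 Y42.008 F4276
G1 X148.198 Y46.270 F4276
G1 X140.449 Y62.823 F4276
G00 X59.471 Y158.006
M3 S976
G1 X149.146 Y116.881 F1209
G00 X22.709 Y46.318
M3 S218
G1 X32.352 Y66.487 F4276
G1 X69.658 Y99.895 F4276
G1 X112.978 Y131.741 F4276
G1 X140.661 Y147.222 F4276
M5
G00 X0.000 Y0.000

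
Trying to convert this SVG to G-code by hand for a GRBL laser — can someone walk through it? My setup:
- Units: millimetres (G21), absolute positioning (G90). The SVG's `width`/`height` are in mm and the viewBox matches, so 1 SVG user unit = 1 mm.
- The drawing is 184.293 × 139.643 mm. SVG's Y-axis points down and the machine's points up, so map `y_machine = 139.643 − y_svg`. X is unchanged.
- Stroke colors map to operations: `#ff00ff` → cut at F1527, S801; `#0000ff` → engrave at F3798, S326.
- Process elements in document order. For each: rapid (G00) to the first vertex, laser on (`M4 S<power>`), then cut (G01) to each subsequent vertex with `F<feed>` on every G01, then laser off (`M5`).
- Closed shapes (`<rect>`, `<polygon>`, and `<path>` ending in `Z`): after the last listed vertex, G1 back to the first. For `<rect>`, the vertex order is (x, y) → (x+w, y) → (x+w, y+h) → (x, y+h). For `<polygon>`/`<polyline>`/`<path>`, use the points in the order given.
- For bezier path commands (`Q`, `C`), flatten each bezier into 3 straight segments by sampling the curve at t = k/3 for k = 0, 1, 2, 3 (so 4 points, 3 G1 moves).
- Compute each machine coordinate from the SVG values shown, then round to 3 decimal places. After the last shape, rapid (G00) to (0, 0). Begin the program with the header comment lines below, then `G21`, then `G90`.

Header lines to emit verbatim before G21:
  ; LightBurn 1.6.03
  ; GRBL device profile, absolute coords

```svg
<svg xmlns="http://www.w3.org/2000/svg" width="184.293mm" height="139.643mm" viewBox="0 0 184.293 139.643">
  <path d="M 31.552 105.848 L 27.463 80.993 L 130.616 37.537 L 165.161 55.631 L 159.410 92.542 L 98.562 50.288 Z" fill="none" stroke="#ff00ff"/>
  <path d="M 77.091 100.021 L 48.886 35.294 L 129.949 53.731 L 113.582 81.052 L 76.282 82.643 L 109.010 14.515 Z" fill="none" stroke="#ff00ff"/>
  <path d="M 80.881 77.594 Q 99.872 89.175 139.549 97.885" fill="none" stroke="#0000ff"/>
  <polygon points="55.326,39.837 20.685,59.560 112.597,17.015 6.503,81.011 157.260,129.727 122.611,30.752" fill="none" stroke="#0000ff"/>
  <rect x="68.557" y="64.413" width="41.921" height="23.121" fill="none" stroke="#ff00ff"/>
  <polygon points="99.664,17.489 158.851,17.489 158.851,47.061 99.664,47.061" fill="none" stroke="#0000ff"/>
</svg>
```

Since the viewBox matches the mm dimensions, user units are millimetres directly. The only transform is the Y-flip y_m = 139.643 − y_svg.

Shape 1 is a closed polygon drawn with `<path>`. Its stroke #ff00ff means cut at S801, F1527. After flipping Y the toolpath is (31.552,33.795) → (27.463,58.650) → (130.616,102.106) → (165.161,84.012) → (159.410,47.101) → (98.562,89.355) → (31.552,33.795), returning to the start.

Shape 2 is a closed polygon drawn with `<path>`. Its stroke #ff00ff means cut at S801, F1527. After flipping Y the toolpath is (77.091,39.622) → (48.886,104.349) → (129.949,85.912) → (113.582,58.591) → (76.282,57.000) → (109.010,125.128) → (77.091,39.622), returning to the start.

Shape 3 is a quadratic bezier drawn with `<path>`. Its stroke #0000ff means engrave at S326, F3798. After flipping Y the toolpath is (80.881,62.049) → (95.840,54.647) → (115.396,47.884) → (139.549,41.758).

Shape 4 is a closed polygon drawn with `<polygon>`. Its stroke #0000ff means engrave at S326, F3798. After flipping Y the toolpath is (55.326,99.806) → (20.685,80.083) → (112.597,122.628) → (6.503,58.632) → (157.260,9.916) → (122.611,108.891) → (55.326,99.806), returning to the start.

Shape 5 is a rectangle drawn with `<rect>`. Its stroke #ff00ff means cut at S801, F1527. After flipping Y the toolpath is (68.557,75.230) → (110.478,75.230) → (110.478,52.109) → (68.557,52.109) → (68.557,75.230), returning to the start.

Shape 6 is a rectangle drawn with `<polygon>`. Its stroke #0000ff means engrave at S326, F3798. After flipping Y the toolpath is (99.664,122.154) → (158.851,122.154) → (158.851,92.582) → (99.664,92.582) → (99.664,122.154), returning to the start.

; LightBurn 1.6.03
; GRBL device profile, absolute coords
G21
G90
G00 X31.552 Y33.795
M4 S801
G01 X27.463 Y58.650 F1527
G01 X130.616 Y102.106 F1527
G01 X165.161 Y84.012 F1527
G01 X159.410 Y47.101 F1527
G01 X98.562 Y89.355 F1527
G01 X31.552 Y33.795 F1527
M5
G00 X77.091 Y39.622
M4 S801
G01 X48.886 Y104.349 F1527
G01 X129.949 Y85.912 F1527
G01 X113.582 Y58.591 F1527
G01 X76.282 Y57.000 F1527
G01 X109.010 Y125.128 F1527
G01 X77.091 Y39.622 F1527
M5
G00 X80.881 Y62.049
M4 S326
G01 X95.840 Y54.647 F3798
G01 X115.396 Y47.884 F3798
G01 X139.549 Y41.758 F3798
M5
G00 X55.326 Y99.806
M4 S326
G01 X20.685 Y80.083 F3798
G01 X112.597 Y122.628 F3798
G01 X6.503 Y58.632 F3798
G01 X157.260 Y9.916 F3798
G01 X122.611 Y108.891 F3798
G01 X55.326 Y99.806 F3798
M5
G00 X68.557 Y75.230
M4 S801
G01 X110.478 Y75.230 F1527
G01 X110.478 Y52.109 F1527
G01 X68.557 Y52.109 F1527
G01 X68.557 Y75.230 F1527
M5
G00 X99.664 Y122.154
M4 S326
G01 X158.851 Y122.154 F3798
G01 X158.851 Y92.582 F3798
G01 X99.664 Y92.582 F3798
G01 X99.664 Y122.154 F3798
M5
G00 X0.000 Y0.000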